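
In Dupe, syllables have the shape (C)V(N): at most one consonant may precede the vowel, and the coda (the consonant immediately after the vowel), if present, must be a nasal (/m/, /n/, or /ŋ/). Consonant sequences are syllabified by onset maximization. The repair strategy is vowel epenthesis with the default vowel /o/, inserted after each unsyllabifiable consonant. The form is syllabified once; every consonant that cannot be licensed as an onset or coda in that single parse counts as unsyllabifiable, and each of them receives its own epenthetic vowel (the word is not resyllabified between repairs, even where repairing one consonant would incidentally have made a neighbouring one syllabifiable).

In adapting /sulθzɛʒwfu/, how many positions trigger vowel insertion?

4

The unsyllabifiable consonants are /l/, /θ/, /ʒ/, /w/; each receives one epenthetic vowel.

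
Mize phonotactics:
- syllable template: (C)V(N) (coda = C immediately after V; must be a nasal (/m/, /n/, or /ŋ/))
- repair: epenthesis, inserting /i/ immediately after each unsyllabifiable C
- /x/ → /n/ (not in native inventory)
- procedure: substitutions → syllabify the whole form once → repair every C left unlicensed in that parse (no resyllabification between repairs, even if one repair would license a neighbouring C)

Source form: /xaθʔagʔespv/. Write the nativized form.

naθiʔagiʔesipivi

Substitution: /x/ → /n/, giving /naθʔagʔespv/.
Syllabifying with onset maximization leaves /θ/, /g/, /s/, /p/, /v/ stranded (only a nasal (/m/, /n/, or /ŋ/) is licensed in coda position; onsets are limited to one consonant).
Inserting the epenthetic vowel yields /θ/ → /θi/, /g/ → /gi/, /s/ → /si/, /p/ → /pi/, /v/ → /vi/.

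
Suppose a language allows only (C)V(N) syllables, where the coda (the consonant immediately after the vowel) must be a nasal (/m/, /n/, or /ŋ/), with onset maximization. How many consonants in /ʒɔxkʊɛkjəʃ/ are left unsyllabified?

3

Under (C)V(N), the unsyllabifiable consonants are /x/, /k/, /ʃ/ (only a nasal (/m/, /n/, or /ŋ/) is licensed in coda position; onsets are limited to one consonant).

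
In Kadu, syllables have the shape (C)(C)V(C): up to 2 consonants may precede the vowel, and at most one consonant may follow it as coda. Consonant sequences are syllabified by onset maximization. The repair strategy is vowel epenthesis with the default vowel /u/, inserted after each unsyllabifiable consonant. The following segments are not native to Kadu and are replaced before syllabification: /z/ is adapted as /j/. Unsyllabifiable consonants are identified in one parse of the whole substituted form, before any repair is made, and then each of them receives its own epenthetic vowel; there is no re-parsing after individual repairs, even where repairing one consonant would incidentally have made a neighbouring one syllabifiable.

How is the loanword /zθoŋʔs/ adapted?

Substitution: /z/ → /j/, giving /jθoŋʔs/.
The consonants /ʔ/, /s/ cannot be parsed into a legal (C)(C)V(C) syllable (at most one coda consonant is licensed; onsets may contain at most 2 consonants).
Epenthesis after each stranded consonant: /ʔ/ → /ʔu/, /s/ → /su/.

jθoŋʔusu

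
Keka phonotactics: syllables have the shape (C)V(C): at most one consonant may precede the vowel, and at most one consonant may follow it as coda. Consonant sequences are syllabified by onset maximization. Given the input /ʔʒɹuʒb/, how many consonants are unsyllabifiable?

3

The consonants /ʔ/, /ʒ/, /b/ cannot be parsed into a legal (C)V(C) syllable (at most one coda consonant is licensed; onsets are limited to one consonant).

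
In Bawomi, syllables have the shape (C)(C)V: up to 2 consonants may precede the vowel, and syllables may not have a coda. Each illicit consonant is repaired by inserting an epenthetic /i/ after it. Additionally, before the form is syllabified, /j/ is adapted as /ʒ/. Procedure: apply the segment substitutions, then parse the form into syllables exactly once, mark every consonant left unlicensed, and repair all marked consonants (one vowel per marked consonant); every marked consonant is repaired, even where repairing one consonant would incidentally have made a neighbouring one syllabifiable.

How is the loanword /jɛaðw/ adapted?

Substitution: /j/ → /ʒ/, giving /ʒɛaðw/.
The consonants /ð/, /w/ cannot be parsed into a legal (C)(C)V syllable (no codas are permitted; onsets may contain at most 2 consonants).
Epenthesis after each stranded consonant: /ð/ → /ði/, /w/ → /wi/.

ʒɛaðiwi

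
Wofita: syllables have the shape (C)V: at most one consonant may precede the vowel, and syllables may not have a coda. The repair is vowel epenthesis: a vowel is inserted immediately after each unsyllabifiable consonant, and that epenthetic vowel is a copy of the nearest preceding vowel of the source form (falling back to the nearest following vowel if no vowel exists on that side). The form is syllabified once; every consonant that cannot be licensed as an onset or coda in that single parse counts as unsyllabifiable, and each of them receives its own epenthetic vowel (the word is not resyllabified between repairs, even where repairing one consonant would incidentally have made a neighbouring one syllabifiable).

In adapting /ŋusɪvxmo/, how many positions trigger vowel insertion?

The unsyllabifiable consonants are /v/, /x/; each receives one epenthetic vowel.

2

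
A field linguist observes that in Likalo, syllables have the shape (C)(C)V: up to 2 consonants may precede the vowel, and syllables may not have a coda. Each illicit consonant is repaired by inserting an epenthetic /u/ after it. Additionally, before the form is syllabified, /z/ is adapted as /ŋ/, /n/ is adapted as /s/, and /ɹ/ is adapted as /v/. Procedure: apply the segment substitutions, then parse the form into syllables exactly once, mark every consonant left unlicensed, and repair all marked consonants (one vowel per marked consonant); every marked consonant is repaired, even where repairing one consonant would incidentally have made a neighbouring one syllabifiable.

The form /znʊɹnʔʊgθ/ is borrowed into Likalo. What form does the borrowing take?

ŋsʊvusʔʊguθu

Substitution: /z/ → /ŋ/, /n/ → /s/, /ɹ/ → /v/, giving /ŋsʊvsʔʊgθ/.
Syllabifying with onset maximization leaves /v/, /g/, /θ/ stranded (no codas are permitted; onsets may contain at most 2 consonants).
Epenthesis after each stranded consonant: /v/ → /vu/, /g/ → /gu/, /θ/ → /θu/.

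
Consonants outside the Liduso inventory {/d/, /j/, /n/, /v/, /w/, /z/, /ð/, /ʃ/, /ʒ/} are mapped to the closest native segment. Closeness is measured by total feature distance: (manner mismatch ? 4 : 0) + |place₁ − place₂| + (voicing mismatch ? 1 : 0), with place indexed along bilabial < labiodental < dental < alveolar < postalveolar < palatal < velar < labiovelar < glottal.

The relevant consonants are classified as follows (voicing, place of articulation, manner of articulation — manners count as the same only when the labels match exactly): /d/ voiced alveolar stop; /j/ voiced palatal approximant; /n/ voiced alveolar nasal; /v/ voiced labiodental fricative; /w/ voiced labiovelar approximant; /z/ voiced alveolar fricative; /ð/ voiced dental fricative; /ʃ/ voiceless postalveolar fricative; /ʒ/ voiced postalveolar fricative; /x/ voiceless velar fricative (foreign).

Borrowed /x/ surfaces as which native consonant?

ʃ

/ʃ/ is closest: same manner (fricative), place distance 2 (velar→postalveolar), same voicing; total 2. Next closest is /ʒ/ at distance 3.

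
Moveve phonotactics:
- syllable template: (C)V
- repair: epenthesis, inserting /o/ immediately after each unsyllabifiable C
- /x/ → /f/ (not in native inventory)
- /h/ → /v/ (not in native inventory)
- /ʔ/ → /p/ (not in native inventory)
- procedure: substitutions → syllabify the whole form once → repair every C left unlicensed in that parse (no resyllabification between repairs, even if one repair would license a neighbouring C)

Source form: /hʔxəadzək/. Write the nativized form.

vopofəadozəko

Substitution: /h/ → /v/, /ʔ/ → /p/, /x/ → /f/, giving /vpfəadzək/.
Syllabifying with onset maximization leaves /v/, /p/, /d/, /k/ stranded (no codas are permitted; onsets are limited to one consonant).
Inserting the epenthetic vowel yields /v/ → /vo/, /p/ → /po/, /d/ → /do/, /k/ → /ko/.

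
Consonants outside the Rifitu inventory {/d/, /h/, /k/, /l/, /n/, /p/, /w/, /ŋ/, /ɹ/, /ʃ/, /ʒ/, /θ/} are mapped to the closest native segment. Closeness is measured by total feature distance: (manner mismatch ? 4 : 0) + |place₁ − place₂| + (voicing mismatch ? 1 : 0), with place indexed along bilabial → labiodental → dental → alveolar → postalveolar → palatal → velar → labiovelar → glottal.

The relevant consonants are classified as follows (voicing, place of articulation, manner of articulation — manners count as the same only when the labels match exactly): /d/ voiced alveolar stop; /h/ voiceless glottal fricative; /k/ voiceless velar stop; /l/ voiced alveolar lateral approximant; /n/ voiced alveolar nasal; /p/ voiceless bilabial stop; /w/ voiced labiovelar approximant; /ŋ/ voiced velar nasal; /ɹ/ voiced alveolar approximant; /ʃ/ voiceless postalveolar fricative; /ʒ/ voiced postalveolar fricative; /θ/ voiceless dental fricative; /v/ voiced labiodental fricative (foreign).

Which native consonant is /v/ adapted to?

/θ/ is closest: same manner (fricative), place distance 1 (labiodental→dental), voicing differs (+1); total 2. Next closest is /ʒ/ at distance 3.

θ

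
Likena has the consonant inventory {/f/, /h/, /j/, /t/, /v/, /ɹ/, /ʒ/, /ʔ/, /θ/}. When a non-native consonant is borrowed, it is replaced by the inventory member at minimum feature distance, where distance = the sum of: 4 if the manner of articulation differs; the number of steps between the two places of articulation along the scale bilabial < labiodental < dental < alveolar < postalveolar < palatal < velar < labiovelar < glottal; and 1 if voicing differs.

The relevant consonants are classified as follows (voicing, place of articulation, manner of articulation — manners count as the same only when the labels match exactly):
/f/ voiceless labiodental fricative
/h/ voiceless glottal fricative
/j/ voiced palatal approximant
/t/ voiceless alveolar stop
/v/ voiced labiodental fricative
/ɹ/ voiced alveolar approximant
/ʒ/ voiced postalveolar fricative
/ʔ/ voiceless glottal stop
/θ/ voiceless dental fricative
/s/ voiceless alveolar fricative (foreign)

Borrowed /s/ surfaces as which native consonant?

/θ/ is closest: same manner (fricative), place distance 1 (alveolar→dental), same voicing; total 1. Next closest is /f/ at distance 2.

θ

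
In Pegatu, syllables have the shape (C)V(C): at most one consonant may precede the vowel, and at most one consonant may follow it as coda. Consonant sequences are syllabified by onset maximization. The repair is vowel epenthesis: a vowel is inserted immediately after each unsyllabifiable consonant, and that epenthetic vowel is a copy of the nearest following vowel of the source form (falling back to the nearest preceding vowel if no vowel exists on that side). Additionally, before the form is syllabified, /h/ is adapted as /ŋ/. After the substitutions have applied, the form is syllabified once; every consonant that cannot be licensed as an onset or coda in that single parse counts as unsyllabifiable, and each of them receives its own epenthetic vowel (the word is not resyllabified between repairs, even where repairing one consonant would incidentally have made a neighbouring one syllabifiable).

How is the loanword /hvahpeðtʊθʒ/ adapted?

ŋavaŋpeðtʊθʒʊ

Substitution: /h/ → /ŋ/, giving /ŋvaŋpeðtʊθʒ/.
Under (C)V(C), the unsyllabifiable consonants are /ŋ/, /ʒ/ (at most one coda consonant is licensed; onsets are limited to one consonant).
Each unlicensed consonant becomes the onset of a new syllable: /ŋ/ → /ŋa/, /ʒ/ → /ʒʊ/.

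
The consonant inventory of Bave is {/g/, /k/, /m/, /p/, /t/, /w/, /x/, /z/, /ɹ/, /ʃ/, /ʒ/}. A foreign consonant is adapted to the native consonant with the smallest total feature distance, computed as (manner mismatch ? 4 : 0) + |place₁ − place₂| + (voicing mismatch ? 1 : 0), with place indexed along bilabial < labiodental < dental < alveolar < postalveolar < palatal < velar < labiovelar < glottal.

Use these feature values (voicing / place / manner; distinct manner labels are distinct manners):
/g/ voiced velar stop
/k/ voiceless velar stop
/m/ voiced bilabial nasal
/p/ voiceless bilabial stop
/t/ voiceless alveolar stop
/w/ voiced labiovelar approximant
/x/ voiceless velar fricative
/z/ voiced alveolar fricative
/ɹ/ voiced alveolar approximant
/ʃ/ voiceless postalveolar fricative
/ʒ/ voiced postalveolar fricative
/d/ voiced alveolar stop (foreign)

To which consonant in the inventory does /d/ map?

/t/ is closest: same manner (stop), place distance 0 (alveolar→alveolar), voicing differs (+1); total 1. Next closest is /g/ at distance 3.

t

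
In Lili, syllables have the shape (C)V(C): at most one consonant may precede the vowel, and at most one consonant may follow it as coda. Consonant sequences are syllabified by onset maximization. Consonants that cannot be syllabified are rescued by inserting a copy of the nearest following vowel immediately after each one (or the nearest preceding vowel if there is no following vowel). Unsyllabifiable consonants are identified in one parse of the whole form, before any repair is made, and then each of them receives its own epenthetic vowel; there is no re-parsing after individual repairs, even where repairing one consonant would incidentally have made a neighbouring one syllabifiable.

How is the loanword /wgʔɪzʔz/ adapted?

The consonants /w/, /g/, /ʔ/, /z/ cannot be parsed into a legal (C)V(C) syllable (at most one coda consonant is licensed; onsets are limited to one consonant).
Each unlicensed consonant becomes the onset of a new syllable: /w/ → /wɪ/, /g/ → /gɪ/, /ʔ/ → /ʔɪ/, /z/ → /zɪ/.

wɪgɪʔɪzʔɪzɪ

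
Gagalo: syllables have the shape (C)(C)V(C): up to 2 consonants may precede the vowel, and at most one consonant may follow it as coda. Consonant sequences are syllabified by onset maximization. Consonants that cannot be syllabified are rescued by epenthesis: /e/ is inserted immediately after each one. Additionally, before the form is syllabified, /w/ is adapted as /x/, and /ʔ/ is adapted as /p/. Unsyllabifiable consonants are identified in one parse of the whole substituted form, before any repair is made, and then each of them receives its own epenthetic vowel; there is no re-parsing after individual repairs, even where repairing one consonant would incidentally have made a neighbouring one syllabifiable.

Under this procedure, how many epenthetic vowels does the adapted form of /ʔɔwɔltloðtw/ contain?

After substitution the input is /pɔxɔltloðtx/.
The unsyllabifiable consonants are /t/, /x/; each receives one epenthetic vowel.

2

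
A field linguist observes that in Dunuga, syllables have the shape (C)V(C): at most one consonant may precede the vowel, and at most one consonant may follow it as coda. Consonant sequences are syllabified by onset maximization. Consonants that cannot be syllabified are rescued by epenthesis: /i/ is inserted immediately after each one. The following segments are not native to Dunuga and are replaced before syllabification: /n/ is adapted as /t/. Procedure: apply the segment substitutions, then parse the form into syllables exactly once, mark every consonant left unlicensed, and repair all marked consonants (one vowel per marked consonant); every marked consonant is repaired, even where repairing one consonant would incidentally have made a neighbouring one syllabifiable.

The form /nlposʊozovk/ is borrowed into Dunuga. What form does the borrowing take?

tiliposʊozovki

Substitution: /n/ → /t/, giving /tlposʊozovk/.
Syllabifying with onset maximization leaves /t/, /l/, /k/ stranded (at most one coda consonant is licensed; onsets are limited to one consonant).
Each unlicensed consonant becomes the onset of a new syllable: /t/ → /ti/, /l/ → /li/, /k/ → /ki/.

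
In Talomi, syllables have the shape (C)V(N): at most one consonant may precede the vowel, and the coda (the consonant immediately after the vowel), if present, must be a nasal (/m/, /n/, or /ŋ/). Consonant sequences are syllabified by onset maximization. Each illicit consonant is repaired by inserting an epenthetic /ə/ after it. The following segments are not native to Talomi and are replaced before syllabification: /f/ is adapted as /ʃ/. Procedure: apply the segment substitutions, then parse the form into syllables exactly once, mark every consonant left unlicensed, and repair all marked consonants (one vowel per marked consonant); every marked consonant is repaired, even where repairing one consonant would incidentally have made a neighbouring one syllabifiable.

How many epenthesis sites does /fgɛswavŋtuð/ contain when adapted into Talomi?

5

After substitution the input is /ʃgɛswavŋtuð/.
The unsyllabifiable consonants are /ʃ/, /s/, /v/, /ŋ/, /ð/; each receives one epenthetic vowel.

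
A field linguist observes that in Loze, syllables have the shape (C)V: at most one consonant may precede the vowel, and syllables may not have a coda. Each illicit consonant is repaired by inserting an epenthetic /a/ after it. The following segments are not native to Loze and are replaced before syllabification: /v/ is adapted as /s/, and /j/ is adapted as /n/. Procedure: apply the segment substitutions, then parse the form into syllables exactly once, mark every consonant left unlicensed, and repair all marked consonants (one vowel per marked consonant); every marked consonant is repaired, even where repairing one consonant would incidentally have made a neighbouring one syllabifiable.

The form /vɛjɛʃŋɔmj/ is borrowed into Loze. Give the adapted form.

Substitution: /v/ → /s/, /j/ → /n/, giving /sɛnɛʃŋɔmn/.
Syllabifying with onset maximization leaves /ʃ/, /m/, /n/ stranded (no codas are permitted; onsets are limited to one consonant).
Epenthesis after each stranded consonant: /ʃ/ → /ʃa/, /m/ → /ma/, /n/ → /na/.

sɛnɛʃaŋɔmana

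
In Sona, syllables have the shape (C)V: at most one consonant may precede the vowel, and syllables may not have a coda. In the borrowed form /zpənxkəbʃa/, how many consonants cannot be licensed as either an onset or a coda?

4

Syllabifying with onset maximization leaves /z/, /n/, /x/, /b/ stranded (no codas are permitted; onsets are limited to one consonant).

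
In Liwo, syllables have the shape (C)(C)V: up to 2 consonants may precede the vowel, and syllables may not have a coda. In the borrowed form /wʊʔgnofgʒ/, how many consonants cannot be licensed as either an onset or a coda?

Under (C)(C)V, the unsyllabifiable consonants are /ʔ/, /f/, /g/, /ʒ/ (no codas are permitted; onsets may contain at most 2 consonants).

4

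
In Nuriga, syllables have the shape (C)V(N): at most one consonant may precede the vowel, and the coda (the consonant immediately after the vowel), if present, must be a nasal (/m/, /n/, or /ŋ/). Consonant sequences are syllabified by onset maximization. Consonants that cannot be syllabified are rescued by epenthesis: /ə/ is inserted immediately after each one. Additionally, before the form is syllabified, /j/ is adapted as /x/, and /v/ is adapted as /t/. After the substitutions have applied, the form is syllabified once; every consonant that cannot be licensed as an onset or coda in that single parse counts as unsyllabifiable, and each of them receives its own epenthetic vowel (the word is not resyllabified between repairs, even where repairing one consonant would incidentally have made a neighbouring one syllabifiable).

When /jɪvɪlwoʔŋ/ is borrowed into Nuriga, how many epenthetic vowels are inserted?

3

After substitution the input is /xɪtɪlwoʔŋ/.
The unsyllabifiable consonants are /l/, /ʔ/, /ŋ/; each receives one epenthetic vowel.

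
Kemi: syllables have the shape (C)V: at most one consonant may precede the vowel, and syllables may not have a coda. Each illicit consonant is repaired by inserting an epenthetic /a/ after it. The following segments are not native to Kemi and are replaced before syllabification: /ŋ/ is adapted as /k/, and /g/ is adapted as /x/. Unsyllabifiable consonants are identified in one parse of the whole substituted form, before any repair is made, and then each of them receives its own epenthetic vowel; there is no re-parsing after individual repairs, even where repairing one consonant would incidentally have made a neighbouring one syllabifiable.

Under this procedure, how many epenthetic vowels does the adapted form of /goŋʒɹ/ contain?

3

After substitution the input is /xokʒɹ/.
The unsyllabifiable consonants are /k/, /ʒ/, /ɹ/; each receives one epenthetic vowel.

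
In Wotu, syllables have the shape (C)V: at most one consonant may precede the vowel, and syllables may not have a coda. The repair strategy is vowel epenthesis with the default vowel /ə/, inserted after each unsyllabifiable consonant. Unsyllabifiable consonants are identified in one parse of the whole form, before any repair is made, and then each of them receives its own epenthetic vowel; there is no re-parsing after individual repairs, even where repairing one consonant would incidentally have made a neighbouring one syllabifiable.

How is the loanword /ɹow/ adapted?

Under (C)V, the unsyllabifiable consonants are /w/ (no codas are permitted; onsets are limited to one consonant).
Each unlicensed consonant becomes the onset of a new syllable: /w/ → /wə/.

ɹowə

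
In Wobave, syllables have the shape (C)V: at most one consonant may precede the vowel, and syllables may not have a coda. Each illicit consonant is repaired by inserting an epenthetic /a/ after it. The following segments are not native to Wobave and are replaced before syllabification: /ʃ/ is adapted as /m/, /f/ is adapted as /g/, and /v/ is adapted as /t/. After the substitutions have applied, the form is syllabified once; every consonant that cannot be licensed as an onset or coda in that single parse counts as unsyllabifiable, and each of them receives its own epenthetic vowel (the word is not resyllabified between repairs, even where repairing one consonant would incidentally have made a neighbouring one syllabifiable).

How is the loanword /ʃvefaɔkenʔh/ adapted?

mategaɔkenaʔaha

Substitution: /ʃ/ → /m/, /v/ → /t/, /f/ → /g/, giving /mtegaɔkenʔh/.
Under (C)V, the unsyllabifiable consonants are /m/, /n/, /ʔ/, /h/ (no codas are permitted; onsets are limited to one consonant).
Epenthesis after each stranded consonant: /m/ → /ma/, /n/ → /na/, /ʔ/ → /ʔa/, /h/ → /ha/.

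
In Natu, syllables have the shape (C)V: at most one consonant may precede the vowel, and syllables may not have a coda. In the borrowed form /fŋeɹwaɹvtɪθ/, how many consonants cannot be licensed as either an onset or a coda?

5

Under (C)V, the unsyllabifiable consonants are /f/, /ɹ/, /ɹ/, /v/, /θ/ (no codas are permitted; onsets are limited to one consonant).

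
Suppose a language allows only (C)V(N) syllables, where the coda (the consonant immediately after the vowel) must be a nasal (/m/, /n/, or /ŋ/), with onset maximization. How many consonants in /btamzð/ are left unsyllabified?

3

The consonants /b/, /z/, /ð/ cannot be parsed into a legal (C)V(N) syllable (only a nasal (/m/, /n/, or /ŋ/) is licensed in coda position; onsets are limited to one consonant).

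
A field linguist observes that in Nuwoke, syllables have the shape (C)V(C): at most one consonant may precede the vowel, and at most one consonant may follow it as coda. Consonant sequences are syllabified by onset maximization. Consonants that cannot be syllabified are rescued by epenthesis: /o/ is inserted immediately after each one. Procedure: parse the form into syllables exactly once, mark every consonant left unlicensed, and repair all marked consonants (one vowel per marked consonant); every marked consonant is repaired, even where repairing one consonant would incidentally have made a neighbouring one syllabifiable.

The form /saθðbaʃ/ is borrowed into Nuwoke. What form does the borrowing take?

saθðobaʃ

Syllabifying with onset maximization leaves /ð/ stranded (at most one coda consonant is licensed; onsets are limited to one consonant).
Each unlicensed consonant becomes the onset of a new syllable: /ð/ → /ðo/.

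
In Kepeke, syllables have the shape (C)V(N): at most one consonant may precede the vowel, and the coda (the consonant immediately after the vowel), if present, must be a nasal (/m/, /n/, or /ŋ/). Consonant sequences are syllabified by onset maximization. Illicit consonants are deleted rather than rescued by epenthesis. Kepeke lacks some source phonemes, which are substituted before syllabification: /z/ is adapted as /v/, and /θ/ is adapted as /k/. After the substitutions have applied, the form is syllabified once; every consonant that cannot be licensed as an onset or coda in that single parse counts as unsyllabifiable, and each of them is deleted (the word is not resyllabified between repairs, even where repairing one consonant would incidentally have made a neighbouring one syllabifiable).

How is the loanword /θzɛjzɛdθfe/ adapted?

vɛvɛfe

Substitution: /θ/ → /k/, /z/ → /v/, giving /kvɛjvɛdkfe/.
The consonants /k/, /j/, /d/, /k/ cannot be parsed into a legal (C)V(N) syllable (only a nasal (/m/, /n/, or /ŋ/) is licensed in coda position; onsets are limited to one consonant).
Deleting the stranded consonants removes /k/, /j/, /d/, /k/.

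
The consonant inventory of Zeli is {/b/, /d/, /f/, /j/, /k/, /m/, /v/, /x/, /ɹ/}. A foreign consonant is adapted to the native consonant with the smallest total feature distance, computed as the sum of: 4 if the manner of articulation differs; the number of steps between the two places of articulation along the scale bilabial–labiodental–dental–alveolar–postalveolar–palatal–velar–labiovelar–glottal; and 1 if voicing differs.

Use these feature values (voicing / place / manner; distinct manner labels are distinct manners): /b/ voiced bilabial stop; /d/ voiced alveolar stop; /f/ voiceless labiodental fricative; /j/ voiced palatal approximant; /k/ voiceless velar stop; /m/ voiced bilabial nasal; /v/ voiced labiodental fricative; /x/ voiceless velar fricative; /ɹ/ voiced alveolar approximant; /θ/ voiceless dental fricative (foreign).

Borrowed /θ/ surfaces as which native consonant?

f

/f/ is closest: same manner (fricative), place distance 1 (dental→labiodental), same voicing; total 1. Next closest is /v/ at distance 2.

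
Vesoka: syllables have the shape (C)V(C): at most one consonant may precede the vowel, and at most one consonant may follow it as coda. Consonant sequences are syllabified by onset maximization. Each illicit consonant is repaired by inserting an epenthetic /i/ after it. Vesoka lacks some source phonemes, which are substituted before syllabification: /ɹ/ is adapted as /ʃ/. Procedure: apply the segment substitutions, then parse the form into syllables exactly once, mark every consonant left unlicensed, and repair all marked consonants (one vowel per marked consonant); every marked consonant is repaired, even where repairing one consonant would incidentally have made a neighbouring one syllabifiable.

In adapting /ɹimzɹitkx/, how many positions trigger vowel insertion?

After substitution the input is /ʃimzʃitkx/.
The unsyllabifiable consonants are /z/, /k/, /x/; each receives one epenthetic vowel.

3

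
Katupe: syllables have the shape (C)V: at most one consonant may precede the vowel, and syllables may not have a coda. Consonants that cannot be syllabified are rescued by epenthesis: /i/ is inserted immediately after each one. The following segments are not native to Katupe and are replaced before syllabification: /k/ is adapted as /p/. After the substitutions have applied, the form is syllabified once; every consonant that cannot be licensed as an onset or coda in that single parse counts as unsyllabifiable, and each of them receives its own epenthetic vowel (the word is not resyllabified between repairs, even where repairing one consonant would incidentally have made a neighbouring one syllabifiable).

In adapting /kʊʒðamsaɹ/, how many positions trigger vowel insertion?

After substitution the input is /pʊʒðamsaɹ/.
The unsyllabifiable consonants are /ʒ/, /m/, /ɹ/; each receives one epenthetic vowel.

3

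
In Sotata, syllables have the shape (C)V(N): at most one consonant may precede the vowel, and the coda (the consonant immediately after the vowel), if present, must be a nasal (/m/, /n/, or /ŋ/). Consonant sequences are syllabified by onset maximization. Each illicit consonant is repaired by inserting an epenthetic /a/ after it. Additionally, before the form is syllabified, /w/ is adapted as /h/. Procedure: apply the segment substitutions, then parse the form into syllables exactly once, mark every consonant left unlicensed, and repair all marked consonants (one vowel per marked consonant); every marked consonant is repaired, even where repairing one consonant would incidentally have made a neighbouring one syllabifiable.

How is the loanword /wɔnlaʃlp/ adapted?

hɔnlaʃalapa

Substitution: /w/ → /h/, giving /hɔnlaʃlp/.
Syllabifying with onset maximization leaves /ʃ/, /l/, /p/ stranded (only a nasal (/m/, /n/, or /ŋ/) is licensed in coda position; onsets are limited to one consonant).
Epenthesis after each stranded consonant: /ʃ/ → /ʃa/, /l/ → /la/, /p/ → /pa/.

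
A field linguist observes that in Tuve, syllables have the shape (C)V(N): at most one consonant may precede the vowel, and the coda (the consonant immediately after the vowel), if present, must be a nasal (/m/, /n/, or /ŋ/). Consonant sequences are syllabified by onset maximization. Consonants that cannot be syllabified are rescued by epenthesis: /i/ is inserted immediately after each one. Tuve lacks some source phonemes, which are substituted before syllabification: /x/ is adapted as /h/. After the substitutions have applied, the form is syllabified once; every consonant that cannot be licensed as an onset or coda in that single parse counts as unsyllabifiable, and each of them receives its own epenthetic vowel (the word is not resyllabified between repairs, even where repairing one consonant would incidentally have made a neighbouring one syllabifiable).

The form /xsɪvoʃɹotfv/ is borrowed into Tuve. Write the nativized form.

Substitution: /x/ → /h/, giving /hsɪvoʃɹotfv/.
The consonants /h/, /ʃ/, /t/, /f/, /v/ cannot be parsed into a legal (C)V(N) syllable (only a nasal (/m/, /n/, or /ŋ/) is licensed in coda position; onsets are limited to one consonant).
Epenthesis after each stranded consonant: /h/ → /hi/, /ʃ/ → /ʃi/, /t/ → /ti/, /f/ → /fi/, /v/ → /vi/.

hisɪvoʃiɹotifivi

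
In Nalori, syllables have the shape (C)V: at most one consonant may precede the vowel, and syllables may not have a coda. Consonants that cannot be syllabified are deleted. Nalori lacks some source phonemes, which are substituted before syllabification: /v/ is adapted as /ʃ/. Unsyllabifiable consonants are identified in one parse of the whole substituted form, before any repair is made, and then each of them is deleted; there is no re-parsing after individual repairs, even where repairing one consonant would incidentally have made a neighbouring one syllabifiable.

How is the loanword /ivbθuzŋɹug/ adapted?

iθuɹu

Substitution: /v/ → /ʃ/, giving /iʃbθuzŋɹug/.
Syllabifying with onset maximization leaves /ʃ/, /b/, /z/, /ŋ/, /g/ stranded (no codas are permitted; onsets are limited to one consonant).
Deleting the stranded consonants removes /ʃ/, /b/, /z/, /ŋ/, /g/.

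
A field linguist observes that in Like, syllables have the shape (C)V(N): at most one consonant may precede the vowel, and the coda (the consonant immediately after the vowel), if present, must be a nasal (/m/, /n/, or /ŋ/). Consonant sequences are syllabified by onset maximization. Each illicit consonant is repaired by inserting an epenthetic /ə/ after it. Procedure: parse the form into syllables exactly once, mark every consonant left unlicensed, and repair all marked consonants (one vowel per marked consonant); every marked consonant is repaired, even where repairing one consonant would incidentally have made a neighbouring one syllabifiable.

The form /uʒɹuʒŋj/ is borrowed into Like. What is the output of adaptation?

uʒəɹuʒəŋəjə

Syllabifying with onset maximization leaves /ʒ/, /ʒ/, /ŋ/, /j/ stranded (only a nasal (/m/, /n/, or /ŋ/) is licensed in coda position; onsets are limited to one consonant).
Each unlicensed consonant becomes the onset of a new syllable: /ʒ/ → /ʒə/, /ʒ/ → /ʒə/, /ŋ/ → /ŋə/, /j/ → /jə/.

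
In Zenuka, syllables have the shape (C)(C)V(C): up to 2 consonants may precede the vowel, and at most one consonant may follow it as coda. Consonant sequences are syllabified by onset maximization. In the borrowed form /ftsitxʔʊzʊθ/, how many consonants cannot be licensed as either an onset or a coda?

1

The consonants /f/ cannot be parsed into a legal (C)(C)V(C) syllable (at most one coda consonant is licensed; onsets may contain at most 2 consonants).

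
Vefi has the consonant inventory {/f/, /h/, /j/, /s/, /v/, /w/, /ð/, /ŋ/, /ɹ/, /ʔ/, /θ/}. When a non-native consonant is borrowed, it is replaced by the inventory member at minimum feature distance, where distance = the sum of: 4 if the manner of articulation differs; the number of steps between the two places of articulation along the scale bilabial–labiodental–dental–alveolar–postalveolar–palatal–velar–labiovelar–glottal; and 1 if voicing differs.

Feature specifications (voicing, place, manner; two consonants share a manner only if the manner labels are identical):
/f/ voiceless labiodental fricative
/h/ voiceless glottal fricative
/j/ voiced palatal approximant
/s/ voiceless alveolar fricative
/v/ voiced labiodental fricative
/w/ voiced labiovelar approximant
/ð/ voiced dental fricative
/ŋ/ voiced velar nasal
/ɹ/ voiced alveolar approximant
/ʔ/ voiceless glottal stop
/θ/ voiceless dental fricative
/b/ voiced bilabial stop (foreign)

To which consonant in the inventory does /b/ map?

v

/v/ is closest: manner differs (stop→fricative, +4), place distance 1 (bilabial→labiodental), same voicing; total 5. Next closest is /f/ at distance 6.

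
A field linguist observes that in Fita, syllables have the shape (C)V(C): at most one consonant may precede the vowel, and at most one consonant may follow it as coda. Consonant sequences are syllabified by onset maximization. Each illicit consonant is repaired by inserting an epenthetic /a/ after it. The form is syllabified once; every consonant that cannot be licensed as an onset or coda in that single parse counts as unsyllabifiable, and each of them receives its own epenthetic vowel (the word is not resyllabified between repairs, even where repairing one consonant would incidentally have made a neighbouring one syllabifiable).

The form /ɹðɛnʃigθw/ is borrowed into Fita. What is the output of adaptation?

ɹaðɛnʃigθawa

Syllabifying with onset maximization leaves /ɹ/, /θ/, /w/ stranded (at most one coda consonant is licensed; onsets are limited to one consonant).
Each unlicensed consonant becomes the onset of a new syllable: /ɹ/ → /ɹa/, /θ/ → /θa/, /w/ → /wa/.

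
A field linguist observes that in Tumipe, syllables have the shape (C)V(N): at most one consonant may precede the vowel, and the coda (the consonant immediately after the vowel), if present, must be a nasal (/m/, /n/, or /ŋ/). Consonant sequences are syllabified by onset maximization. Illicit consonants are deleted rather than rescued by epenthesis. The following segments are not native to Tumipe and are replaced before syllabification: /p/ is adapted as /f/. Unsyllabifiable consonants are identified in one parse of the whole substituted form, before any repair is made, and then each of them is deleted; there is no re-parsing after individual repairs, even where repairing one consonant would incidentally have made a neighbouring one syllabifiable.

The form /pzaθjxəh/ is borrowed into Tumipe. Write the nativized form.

Substitution: /p/ → /f/, giving /fzaθjxəh/.
The consonants /f/, /θ/, /j/, /h/ cannot be parsed into a legal (C)V(N) syllable (only a nasal (/m/, /n/, or /ŋ/) is licensed in coda position; onsets are limited to one consonant).
Deleting the stranded consonants removes /f/, /θ/, /j/, /h/.

zaxə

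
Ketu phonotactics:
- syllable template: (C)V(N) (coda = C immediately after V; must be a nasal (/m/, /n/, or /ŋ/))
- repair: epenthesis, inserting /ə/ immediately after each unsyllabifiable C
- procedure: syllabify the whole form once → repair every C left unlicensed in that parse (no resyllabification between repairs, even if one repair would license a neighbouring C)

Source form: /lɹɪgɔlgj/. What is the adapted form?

ləɹɪgɔləgəjə

Syllabifying with onset maximization leaves /l/, /l/, /g/, /j/ stranded (only a nasal (/m/, /n/, or /ŋ/) is licensed in coda position; onsets are limited to one consonant).
Epenthesis after each stranded consonant: /l/ → /lə/, /l/ → /lə/, /g/ → /gə/, /j/ → /jə/.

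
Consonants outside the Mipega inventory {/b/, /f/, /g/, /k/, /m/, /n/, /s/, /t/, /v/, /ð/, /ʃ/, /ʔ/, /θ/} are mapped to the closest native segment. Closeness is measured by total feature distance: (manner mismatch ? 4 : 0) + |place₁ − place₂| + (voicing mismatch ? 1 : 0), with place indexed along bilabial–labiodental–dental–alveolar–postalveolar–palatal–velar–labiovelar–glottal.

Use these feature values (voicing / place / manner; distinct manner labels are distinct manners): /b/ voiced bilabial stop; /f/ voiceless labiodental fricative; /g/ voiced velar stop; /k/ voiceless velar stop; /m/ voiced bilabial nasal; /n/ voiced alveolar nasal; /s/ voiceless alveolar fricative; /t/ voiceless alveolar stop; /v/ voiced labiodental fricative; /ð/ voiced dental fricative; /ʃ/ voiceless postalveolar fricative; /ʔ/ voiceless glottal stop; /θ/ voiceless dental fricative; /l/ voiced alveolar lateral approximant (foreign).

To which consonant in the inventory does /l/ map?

/n/ is closest: manner differs (lateral approximant→nasal, +4), place distance 0 (alveolar→alveolar), same voicing; total 4. Next closest is /s/ at distance 5.

n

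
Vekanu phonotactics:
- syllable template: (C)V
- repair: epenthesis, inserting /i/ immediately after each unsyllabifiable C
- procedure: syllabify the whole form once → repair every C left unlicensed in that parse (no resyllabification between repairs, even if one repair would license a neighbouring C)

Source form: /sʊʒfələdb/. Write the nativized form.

Syllabifying with onset maximization leaves /ʒ/, /d/, /b/ stranded (no codas are permitted; onsets are limited to one consonant).
Epenthesis after each stranded consonant: /ʒ/ → /ʒi/, /d/ → /di/, /b/ → /bi/.

sʊʒifələdibi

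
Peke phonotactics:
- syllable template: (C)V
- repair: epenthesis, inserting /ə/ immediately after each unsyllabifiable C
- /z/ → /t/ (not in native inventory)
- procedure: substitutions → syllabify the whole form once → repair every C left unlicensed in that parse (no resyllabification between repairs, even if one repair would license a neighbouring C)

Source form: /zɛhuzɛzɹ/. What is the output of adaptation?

tɛhutɛtəɹə

Substitution: /z/ → /t/, giving /tɛhutɛtɹ/.
The consonants /t/, /ɹ/ cannot be parsed into a legal (C)V syllable (no codas are permitted; onsets are limited to one consonant).
Epenthesis after each stranded consonant: /t/ → /tə/, /ɹ/ → /ɹə/.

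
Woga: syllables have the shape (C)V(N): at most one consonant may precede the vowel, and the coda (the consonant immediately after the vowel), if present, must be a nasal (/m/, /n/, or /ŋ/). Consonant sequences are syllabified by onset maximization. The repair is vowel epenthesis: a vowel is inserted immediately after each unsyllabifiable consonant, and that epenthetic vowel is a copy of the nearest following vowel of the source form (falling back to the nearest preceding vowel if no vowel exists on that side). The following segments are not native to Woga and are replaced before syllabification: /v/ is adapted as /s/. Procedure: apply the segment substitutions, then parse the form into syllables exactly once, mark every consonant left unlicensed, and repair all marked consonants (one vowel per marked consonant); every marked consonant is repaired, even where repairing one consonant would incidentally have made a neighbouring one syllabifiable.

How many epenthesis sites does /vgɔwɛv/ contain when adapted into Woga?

After substitution the input is /sgɔwɛs/.
The unsyllabifiable consonants are /s/, /s/; each receives one epenthetic vowel.

2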